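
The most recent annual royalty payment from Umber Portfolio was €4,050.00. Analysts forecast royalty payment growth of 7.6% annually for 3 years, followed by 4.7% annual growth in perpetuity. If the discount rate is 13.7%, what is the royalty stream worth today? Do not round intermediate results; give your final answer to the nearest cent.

€50823.72

D_1 = 4357.80000
D_2 = 4688.99280
D_3 = 5045.35625
Terminal value at year 3: TV = D_3×(1+g_2)/(r−g_2) = 5282.48800/0.09 = 58694.31107
P_0 = D_1/(1+r)^1 + D_2/(1+r)^2 + D_3/(1+r)^3 + TV/(1+r)^3
    = 3832.71768 + 3627.09254 + 3432.49919 + 39931.40722 = 50823.71663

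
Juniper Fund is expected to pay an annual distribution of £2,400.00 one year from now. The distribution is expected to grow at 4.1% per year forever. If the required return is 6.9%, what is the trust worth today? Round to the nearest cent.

Growing perpetuity: P = D₁ / (r − g) = £2,400.0000 / (0.069 − 0.041) = £85,714.29

£85714.29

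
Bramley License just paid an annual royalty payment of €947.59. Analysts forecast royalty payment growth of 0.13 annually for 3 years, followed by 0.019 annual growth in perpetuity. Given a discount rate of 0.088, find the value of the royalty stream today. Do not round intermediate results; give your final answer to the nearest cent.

D_1 = 1070.77670
D_2 = 1209.97767
D_3 = 1367.27477
Terminal value at year 3: TV = D_3×(1+g_2)/(r−g_2) = 1393.25299/0.069 = 20192.07230
P_0 = D_1/(1+r)^1 + D_2/(1+r)^2 + D_3/(1+r)^3 + TV/(1+r)^3
    = 984.16976 + 1022.16161 + 1061.62005 + 15678.12803 = 18746.07945

€18746.08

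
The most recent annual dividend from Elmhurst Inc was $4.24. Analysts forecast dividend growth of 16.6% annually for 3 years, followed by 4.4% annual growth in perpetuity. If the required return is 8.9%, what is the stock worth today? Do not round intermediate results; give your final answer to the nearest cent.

$135.35

D_1 = 4.94384
D_2 = 5.76452
D_3 = 6.72143
Terminal value at year 3: TV = D_3×(1+g_2)/(r−g_2) = 7.01717/0.045 = 155.93711
P_0 = D_1/(1+r)^1 + D_2/(1+r)^2 + D_3/(1+r)^3 + TV/(1+r)^3
    = 4.53980 + 4.86079 + 5.20449 + 120.74408 = 135.34916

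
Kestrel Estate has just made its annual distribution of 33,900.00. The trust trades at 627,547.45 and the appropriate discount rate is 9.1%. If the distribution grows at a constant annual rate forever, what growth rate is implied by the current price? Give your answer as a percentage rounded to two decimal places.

P = D₀(1+g)/(r−g) ⇒ P(r−g) = D₀(1+g) ⇒ g(P+D₀) = P·r − D₀
g = (P·r − D₀)/(P + D₀) = (627,547.45×0.091 − 33,900.00) / (627,547.45 + 33,900.00) = 0.035085

3.51%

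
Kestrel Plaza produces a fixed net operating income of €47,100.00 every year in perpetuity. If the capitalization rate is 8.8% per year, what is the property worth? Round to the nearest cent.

€535227.27

Level perpetuity: PV = C / r = €47,100.00 / 0.088 = €535,227.27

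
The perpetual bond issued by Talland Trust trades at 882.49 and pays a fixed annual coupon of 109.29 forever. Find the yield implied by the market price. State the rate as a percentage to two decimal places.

12.38%

P = C/r ⇒ r = C/P = 109.29/882.49 = 0.123843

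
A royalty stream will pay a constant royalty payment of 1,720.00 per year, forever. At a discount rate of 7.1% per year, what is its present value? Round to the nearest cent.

24225.35

Level perpetuity: PV = C / r = 1,720.00 / 0.071 = 24,225.35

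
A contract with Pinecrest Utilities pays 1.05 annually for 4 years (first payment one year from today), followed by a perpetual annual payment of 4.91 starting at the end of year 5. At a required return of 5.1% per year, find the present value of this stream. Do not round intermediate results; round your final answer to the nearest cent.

82.62

PV of 4-year annuity: 1.05 × [1 − (1+0.051)^−4] / 0.051 = 3.71462
Perpetuity value at year 4: 4.91 / 0.051 = 96.27451
PV of perpetuity: 96.27451 / (1+0.051)^4 = 78.90426
Total PV = 3.71462 + 78.90426 = 82.61888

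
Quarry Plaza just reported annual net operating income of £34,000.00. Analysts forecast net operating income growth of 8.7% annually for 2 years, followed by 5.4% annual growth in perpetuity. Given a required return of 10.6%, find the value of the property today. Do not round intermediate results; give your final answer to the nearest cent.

D_1 = 36958.00000
D_2 = 40173.34600
Terminal value at year 2: TV = D_2×(1+g_2)/(r−g_2) = 42342.70668/0.052 = 814282.82085
P_0 = D_1/(1+r)^1 + D_2/(1+r)^2 + TV/(1+r)^2
    = 33415.91320 + 32841.86044 + 665679.24820 = 731937.02184

£731937.02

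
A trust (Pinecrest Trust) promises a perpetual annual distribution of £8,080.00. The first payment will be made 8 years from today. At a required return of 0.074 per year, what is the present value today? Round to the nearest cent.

£66244.48

Value at end of year 7: C / r = £8,080.00 / 0.074 = £109,189.1892
Discount to today: PV = £109,189.1892 / (1 + 0.074)^7 = £109,189.1892 / 1.648276 = £66,244.48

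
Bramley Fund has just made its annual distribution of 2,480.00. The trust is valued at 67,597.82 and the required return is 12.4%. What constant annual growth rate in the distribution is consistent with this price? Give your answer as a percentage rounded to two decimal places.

P = D₀(1+g)/(r−g) ⇒ P(r−g) = D₀(1+g) ⇒ g(P+D₀) = P·r − D₀
g = (P·r − D₀)/(P + D₀) = (67,597.82×0.124 − 2,480.00) / (67,597.82 + 2,480.00) = 0.084223

8.42%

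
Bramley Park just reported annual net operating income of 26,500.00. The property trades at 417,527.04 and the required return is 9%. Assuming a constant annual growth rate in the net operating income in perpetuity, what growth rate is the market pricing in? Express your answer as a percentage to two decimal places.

2.49%

P = D₀(1+g)/(r−g) ⇒ P(r−g) = D₀(1+g) ⇒ g(P+D₀) = P·r − D₀
g = (P·r − D₀)/(P + D₀) = (417,527.04×0.09 − 26,500.00) / (417,527.04 + 26,500.00) = 0.024948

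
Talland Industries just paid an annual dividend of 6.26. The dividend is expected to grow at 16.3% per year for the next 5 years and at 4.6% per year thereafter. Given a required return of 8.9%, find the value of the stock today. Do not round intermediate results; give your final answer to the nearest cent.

D_1 = 7.28038
D_2 = 8.46708
D_3 = 9.84722
D_4 = 11.45231
D_5 = 13.31904
Terminal value at year 5: TV = D_5×(1+g_2)/(r−g_2) = 13.93172/0.043 = 323.99338
P_0 = D_1/(1+r)^1 + D_2/(1+r)^2 + D_3/(1+r)^3 + D_4/(1+r)^4 + D_5/(1+r)^5 + TV/(1+r)^5
    = 6.68538 + 7.13967 + 7.62482 + 8.14295 + 8.69628 + 211.54206 = 249.83117

249.83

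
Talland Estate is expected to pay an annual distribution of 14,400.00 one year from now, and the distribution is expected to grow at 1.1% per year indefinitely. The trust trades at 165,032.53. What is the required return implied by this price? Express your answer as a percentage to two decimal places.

9.83%

P = D₁/(r − g) ⇒ r = D₁/P + g = 14,400.0000/165,032.53 + 0.011 = 0.087256 + 0.011 = 0.098256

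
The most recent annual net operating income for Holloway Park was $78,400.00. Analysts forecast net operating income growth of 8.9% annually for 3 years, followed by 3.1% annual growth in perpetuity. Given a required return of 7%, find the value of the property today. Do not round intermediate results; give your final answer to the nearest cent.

$2428606.87

D_1 = 85377.60000
D_2 = 92976.20640
D_3 = 101251.08877
Terminal value at year 3: TV = D_3×(1+g_2)/(r−g_2) = 104389.87252/0.039 = 2676663.39799
P_0 = D_1/(1+r)^1 + D_2/(1+r)^2 + D_3/(1+r)^3 + TV/(1+r)^3
    = 79792.14953 + 81209.01948 + 82651.04880 + 2184954.64893 = 2428606.86673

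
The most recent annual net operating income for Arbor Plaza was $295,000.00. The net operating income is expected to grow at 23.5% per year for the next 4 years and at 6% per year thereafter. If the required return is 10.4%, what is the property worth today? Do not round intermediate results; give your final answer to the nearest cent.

$12703375.88

D_1 = 364325.00000
D_2 = 449941.37500
D_3 = 555677.59813
D_4 = 686261.83368
Terminal value at year 4: TV = D_4×(1+g_2)/(r−g_2) = 727437.54371/0.044 = 16532671.44785
P_0 = D_1/(1+r)^1 + D_2/(1+r)^2 + D_3/(1+r)^3 + D_4/(1+r)^4 + TV/(1+r)^4
    = 330004.52899 + 369162.67509 + 412967.30411 + 461969.76501 + 11129271.61162 = 12703375.88481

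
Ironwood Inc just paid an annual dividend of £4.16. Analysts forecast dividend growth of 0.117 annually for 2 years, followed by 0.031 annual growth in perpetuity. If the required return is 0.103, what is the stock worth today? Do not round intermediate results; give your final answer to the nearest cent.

D_1 = 4.64672
D_2 = 5.19039
Terminal value at year 2: TV = D_2×(1+g_2)/(r−g_2) = 5.35129/0.072 = 74.32345
P_0 = D_1/(1+r)^1 + D_2/(1+r)^2 + TV/(1+r)^2
    = 4.21280 + 4.26627 + 61.09066 = 69.56974

£69.57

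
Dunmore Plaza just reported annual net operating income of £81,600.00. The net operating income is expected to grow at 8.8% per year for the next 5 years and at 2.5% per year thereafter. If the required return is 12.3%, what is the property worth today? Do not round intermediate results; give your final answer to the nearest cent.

£1099907.69

D_1 = 88780.80000
D_2 = 96593.51040
D_3 = 105093.73932
D_4 = 114341.98837
D_5 = 124404.08335
Terminal value at year 5: TV = D_5×(1+g_2)/(r−g_2) = 127514.18544/0.098 = 1301165.15751
P_0 = D_1/(1+r)^1 + D_2/(1+r)^2 + D_3/(1+r)^3 + D_4/(1+r)^4 + D_5/(1+r)^5 + TV/(1+r)^5
    = 79056.81211 + 76592.88653 + 74205.75294 + 71893.01798 + 69652.36293 + 728506.85713 = 1099907.68962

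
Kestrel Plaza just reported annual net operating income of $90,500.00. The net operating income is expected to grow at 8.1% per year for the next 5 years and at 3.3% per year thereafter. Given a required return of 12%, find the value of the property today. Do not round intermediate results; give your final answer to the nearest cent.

$1307420.91

D_1 = 97830.50000
D_2 = 105754.77050
D_3 = 114320.90691
D_4 = 123580.90037
D_5 = 133590.95330
Terminal value at year 5: TV = D_5×(1+g_2)/(r−g_2) = 137999.45476/0.087 = 1586200.62942
P_0 = D_1/(1+r)^1 + D_2/(1+r)^2 + D_3/(1+r)^3 + D_4/(1+r)^4 + D_5/(1+r)^5 + TV/(1+r)^5
    = 87348.66071 + 84307.05556 + 81371.36345 + 78537.89633 + 75803.09458 + 900052.83569 = 1307420.90633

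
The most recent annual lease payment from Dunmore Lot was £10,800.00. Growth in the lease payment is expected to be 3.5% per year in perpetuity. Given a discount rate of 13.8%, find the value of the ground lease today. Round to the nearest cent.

£108524.27

D₁ = D₀ × (1 + g) = £10,800.00 × 1.035 = £11,178.0000
Growing perpetuity: P = D₁ / (r − g) = £11,178.0000 / (0.138 − 0.035) = £108,524.27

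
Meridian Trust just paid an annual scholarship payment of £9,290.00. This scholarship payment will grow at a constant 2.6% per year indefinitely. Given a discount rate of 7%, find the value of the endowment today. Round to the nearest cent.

£216625.91

D₁ = D₀ × (1 + g) = £9,290.00 × 1.026 = £9,531.5400
Growing perpetuity: P = D₁ / (r − g) = £9,531.5400 / (0.07 − 0.026) = £216,625.91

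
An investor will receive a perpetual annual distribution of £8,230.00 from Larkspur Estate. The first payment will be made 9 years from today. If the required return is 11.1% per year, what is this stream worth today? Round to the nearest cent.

Value at end of year 8: C / r = £8,230.00 / 0.111 = £74,144.1441
Discount to today: PV = £74,144.1441 / (1 + 0.111)^8 = £74,144.1441 / 2.321200 = £31,942.17

£31942.17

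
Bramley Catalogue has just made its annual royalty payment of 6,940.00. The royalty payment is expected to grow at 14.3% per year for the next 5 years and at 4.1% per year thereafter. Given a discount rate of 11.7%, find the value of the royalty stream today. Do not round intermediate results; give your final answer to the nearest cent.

D_1 = 7932.42000
D_2 = 9066.75606
D_3 = 10363.30218
D_4 = 11845.25439
D_5 = 13539.12577
Terminal value at year 5: TV = D_5×(1+g_2)/(r−g_2) = 14094.22992/0.076 = 185450.39371
P_0 = D_1/(1+r)^1 + D_2/(1+r)^2 + D_3/(1+r)^3 + D_4/(1+r)^4 + D_5/(1+r)^5 + TV/(1+r)^5
    = 7101.53984 + 7266.83978 + 7435.98735 + 7609.07210 + 7786.18569 + 106650.25399 = 143849.87876

143849.88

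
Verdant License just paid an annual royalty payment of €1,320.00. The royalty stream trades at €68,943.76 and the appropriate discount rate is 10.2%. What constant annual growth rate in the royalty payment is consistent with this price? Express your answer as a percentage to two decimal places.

8.13%

P = D₀(1+g)/(r−g) ⇒ P(r−g) = D₀(1+g) ⇒ g(P+D₀) = P·r − D₀
g = (P·r − D₀)/(P + D₀) = (€68,943.76×0.102 − €1,320.00) / (€68,943.76 + €1,320.00) = 0.081297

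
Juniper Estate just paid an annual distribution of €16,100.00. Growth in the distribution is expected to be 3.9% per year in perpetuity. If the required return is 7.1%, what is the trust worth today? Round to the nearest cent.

D₁ = D₀ × (1 + g) = €16,100.00 × 1.039 = €16,727.9000
Growing perpetuity: P = D₁ / (r − g) = €16,727.9000 / (0.071 − 0.039) = €522,746.88

€522746.88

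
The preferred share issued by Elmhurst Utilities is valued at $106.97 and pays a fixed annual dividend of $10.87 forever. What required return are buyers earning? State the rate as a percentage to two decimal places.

10.16%

P = C/r ⇒ r = C/P = $10.87/$106.97 = 0.101617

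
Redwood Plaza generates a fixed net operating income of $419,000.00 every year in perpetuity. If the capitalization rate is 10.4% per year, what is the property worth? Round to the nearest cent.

Level perpetuity: PV = C / r = $419,000.00 / 0.104 = $4,028,846.15

$4028846.15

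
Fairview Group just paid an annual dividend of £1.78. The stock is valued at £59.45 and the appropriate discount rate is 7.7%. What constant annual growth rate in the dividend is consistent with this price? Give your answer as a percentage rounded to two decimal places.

4.57%

P = D₀(1+g)/(r−g) ⇒ P(r−g) = D₀(1+g) ⇒ g(P+D₀) = P·r − D₀
g = (P·r − D₀)/(P + D₀) = (£59.45×0.077 − £1.78) / (£59.45 + £1.78) = 0.045691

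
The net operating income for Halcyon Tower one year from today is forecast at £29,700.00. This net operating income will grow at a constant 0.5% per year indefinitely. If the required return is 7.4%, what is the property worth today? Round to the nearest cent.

Growing perpetuity: P = D₁ / (r − g) = £29,700.0000 / (0.074 − 0.005) = £430,434.78

£430434.78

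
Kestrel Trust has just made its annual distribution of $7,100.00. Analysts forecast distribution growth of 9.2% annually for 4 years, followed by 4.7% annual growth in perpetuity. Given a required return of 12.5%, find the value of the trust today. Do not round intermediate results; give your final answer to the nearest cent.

D_1 = 7753.20000
D_2 = 8466.49440
D_3 = 9245.41188
D_4 = 10095.98978
Terminal value at year 4: TV = D_4×(1+g_2)/(r−g_2) = 10570.50130/0.078 = 135519.24741
P_0 = D_1/(1+r)^1 + D_2/(1+r)^2 + D_3/(1+r)^3 + D_4/(1+r)^4 + TV/(1+r)^4
    = 6891.73333 + 6689.57582 + 6493.34826 + 6302.87672 + 84603.99899 = 110981.53313

$110981.53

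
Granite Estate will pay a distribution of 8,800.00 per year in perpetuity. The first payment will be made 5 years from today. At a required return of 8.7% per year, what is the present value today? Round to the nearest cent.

72451.14

Value at end of year 4: C / r = 8,800.00 / 0.087 = 101,149.4253
Discount to today: PV = 101,149.4253 / (1 + 0.087)^4 = 101,149.4253 / 1.396105 = 72,451.14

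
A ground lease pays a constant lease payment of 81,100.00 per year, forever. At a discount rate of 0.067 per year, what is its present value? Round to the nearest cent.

1210447.76

Level perpetuity: PV = C / r = 81,100.00 / 0.067 = 1,210,447.76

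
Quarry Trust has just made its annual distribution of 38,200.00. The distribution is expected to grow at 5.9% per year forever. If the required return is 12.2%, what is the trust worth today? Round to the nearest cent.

D₁ = D₀ × (1 + g) = 38,200.00 × 1.059 = 40,453.8000
Growing perpetuity: P = D₁ / (r − g) = 40,453.8000 / (0.122 − 0.059) = 642,123.81

642123.81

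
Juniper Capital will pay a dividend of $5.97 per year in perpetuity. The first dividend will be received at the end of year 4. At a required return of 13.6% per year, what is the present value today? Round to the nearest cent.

Value at end of year 3: C / r = $5.97 / 0.136 = $43.8971
Discount to today: PV = $43.8971 / (1 + 0.136)^3 = $43.8971 / 1.466003 = $29.94

$29.94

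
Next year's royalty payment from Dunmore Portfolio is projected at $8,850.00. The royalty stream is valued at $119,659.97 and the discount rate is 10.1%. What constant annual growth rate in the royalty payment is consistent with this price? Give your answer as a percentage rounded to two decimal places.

P = D₁/(r−g) ⇒ g = r − D₁/P = 0.101 − $8,850.00/$119,659.97 = 0.027040

2.70%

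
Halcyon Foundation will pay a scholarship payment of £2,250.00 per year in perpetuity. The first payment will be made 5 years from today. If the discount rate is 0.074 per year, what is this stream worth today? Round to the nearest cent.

Value at end of year 4: C / r = £2,250.00 / 0.074 = £30,405.4054
Discount to today: PV = £30,405.4054 / (1 + 0.074)^4 = £30,405.4054 / 1.330507 = £22,852.50

£22852.50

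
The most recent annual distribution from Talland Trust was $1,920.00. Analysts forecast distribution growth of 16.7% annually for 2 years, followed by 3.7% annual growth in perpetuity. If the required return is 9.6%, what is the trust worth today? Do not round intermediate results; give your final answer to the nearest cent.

$42481.51

D_1 = 2240.64000
D_2 = 2614.82688
Terminal value at year 2: TV = D_2×(1+g_2)/(r−g_2) = 2711.57547/0.059 = 45958.90635
P_0 = D_1/(1+r)^1 + D_2/(1+r)^2 + TV/(1+r)^2
    = 2044.37956 + 2176.81656 + 38260.31817 = 42481.51429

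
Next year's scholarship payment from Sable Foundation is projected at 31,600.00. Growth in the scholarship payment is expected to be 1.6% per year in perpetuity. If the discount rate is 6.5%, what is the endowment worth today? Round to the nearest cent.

Growing perpetuity: P = D₁ / (r − g) = 31,600.0000 / (0.065 − 0.016) = 644,897.96

644897.96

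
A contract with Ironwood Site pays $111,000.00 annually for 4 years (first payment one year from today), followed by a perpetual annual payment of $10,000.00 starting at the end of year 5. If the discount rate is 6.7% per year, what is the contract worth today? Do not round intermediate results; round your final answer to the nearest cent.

PV of 4-year annuity: $111,000.00 × [1 − (1+0.067)^−4] / 0.067 = 378540.88957
Perpetuity value at year 4: $10,000.00 / 0.067 = 149253.73134
PV of perpetuity: 149253.73134 / (1+0.067)^4 = 115150.94850
Total PV = 378540.88957 + 115150.94850 = 493691.83807

$493691.84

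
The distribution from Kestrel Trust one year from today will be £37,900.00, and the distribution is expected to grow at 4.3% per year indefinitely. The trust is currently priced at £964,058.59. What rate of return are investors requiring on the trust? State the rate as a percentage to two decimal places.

P = D₁/(r − g) ⇒ r = D₁/P + g = £37,900.0000/£964,058.59 + 0.043 = 0.039313 + 0.043 = 0.082313

8.23%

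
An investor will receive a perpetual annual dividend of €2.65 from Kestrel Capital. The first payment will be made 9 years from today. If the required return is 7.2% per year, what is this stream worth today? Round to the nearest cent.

€21.10

Value at end of year 8: C / r = €2.65 / 0.072 = €36.8056
Discount to today: PV = €36.8056 / (1 + 0.072)^8 = €36.8056 / 1.744047 = €21.10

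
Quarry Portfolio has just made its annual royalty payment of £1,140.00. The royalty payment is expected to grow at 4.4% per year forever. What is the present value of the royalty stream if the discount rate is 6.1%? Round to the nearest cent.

£70009.41

D₁ = D₀ × (1 + g) = £1,140.00 × 1.044 = £1,190.1600
Growing perpetuity: P = D₁ / (r − g) = £1,190.1600 / (0.061 − 0.044) = £70,009.41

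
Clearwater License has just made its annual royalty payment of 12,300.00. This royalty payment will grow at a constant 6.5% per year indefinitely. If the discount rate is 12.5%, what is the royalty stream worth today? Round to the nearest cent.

218325.00

D₁ = D₀ × (1 + g) = 12,300.00 × 1.065 = 13,099.5000
Growing perpetuity: P = D₁ / (r − g) = 13,099.5000 / (0.125 − 0.065) = 218,325.00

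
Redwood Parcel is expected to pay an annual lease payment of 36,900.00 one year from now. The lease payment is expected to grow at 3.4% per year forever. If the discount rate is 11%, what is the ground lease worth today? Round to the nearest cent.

485526.32

Growing perpetuity: P = D₁ / (r − g) = 36,900.0000 / (0.11 − 0.034) = 485,526.32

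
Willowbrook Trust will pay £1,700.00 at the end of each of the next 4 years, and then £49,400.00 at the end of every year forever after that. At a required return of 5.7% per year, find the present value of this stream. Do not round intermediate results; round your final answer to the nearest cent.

£700239.33

PV of 4-year annuity: £1,700.00 × [1 − (1+0.057)^−4] / 0.057 = 5931.37251
Perpetuity value at year 4: £49,400.00 / 0.057 = 866666.66667
PV of perpetuity: 866666.66667 / (1+0.057)^4 = 694307.95952
Total PV = 5931.37251 + 694307.95952 = 700239.33203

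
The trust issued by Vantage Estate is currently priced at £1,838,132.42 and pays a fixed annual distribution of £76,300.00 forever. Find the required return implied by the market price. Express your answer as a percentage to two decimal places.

P = C/r ⇒ r = C/P = £76,300.00/£1,838,132.42 = 0.041510

4.15%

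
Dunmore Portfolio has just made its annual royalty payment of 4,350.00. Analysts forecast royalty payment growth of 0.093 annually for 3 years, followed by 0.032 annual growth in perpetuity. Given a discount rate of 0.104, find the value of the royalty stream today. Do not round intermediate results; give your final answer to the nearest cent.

D_1 = 4754.55000
D_2 = 5196.72315
D_3 = 5680.01840
Terminal value at year 3: TV = D_3×(1+g_2)/(r−g_2) = 5861.77899/0.072 = 81413.59711
P_0 = D_1/(1+r)^1 + D_2/(1+r)^2 + D_3/(1+r)^3 + TV/(1+r)^3
    = 4306.65761 + 4263.74707 + 4221.26408 + 60504.78520 = 73296.45396

73296.45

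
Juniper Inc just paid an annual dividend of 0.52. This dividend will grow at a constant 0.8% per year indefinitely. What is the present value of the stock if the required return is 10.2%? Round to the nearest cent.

5.58

D₁ = D₀ × (1 + g) = 0.52 × 1.008 = 0.5242
Growing perpetuity: P = D₁ / (r − g) = 0.5242 / (0.102 − 0.008) = 5.58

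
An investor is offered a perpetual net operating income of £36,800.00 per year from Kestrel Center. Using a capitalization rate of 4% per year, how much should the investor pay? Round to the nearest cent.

Level perpetuity: PV = C / r = £36,800.00 / 0.04 = £920,000.00

£920000.00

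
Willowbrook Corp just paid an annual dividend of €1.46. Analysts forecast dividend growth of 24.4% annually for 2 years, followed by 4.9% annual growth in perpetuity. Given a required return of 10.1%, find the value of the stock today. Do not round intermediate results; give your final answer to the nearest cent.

D_1 = 1.81624
D_2 = 2.25940
Terminal value at year 2: TV = D_2×(1+g_2)/(r−g_2) = 2.37011/0.052 = 45.57910
P_0 = D_1/(1+r)^1 + D_2/(1+r)^2 + TV/(1+r)^2
    = 1.64963 + 1.86388 + 37.60028 = 41.11380

€41.11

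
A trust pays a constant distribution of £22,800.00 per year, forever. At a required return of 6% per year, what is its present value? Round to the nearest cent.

£380000.00

Level perpetuity: PV = C / r = £22,800.00 / 0.06 = £380,000.00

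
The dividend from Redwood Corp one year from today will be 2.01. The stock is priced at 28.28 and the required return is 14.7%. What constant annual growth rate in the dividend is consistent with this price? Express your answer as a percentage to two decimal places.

7.59%

P = D₁/(r−g) ⇒ g = r − D₁/P = 0.147 − 2.01/28.28 = 0.075925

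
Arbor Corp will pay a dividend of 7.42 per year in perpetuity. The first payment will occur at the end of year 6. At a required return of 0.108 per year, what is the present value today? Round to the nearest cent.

Value at end of year 5: C / r = 7.42 / 0.108 = 68.7037
Discount to today: PV = 68.7037 / (1 + 0.108)^5 = 68.7037 / 1.669932 = 41.14

41.14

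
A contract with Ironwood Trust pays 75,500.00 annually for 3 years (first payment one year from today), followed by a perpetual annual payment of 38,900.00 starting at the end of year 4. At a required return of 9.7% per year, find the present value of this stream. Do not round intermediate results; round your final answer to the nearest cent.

492532.59

PV of 3-year annuity: 75,500.00 × [1 − (1+0.097)^−3] / 0.097 = 188753.42102
Perpetuity value at year 3: 38,900.00 / 0.097 = 401030.92784
PV of perpetuity: 401030.92784 / (1+0.097)^3 = 303779.16522
Total PV = 188753.42102 + 303779.16522 = 492532.58624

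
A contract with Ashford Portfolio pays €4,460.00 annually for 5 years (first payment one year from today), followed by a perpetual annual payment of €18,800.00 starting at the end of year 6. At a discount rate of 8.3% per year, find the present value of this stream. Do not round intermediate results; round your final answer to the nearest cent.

€169700.43

PV of 5-year annuity: €4,460.00 × [1 − (1+0.083)^−5] / 0.083 = 17667.56909
Perpetuity value at year 5: €18,800.00 / 0.083 = 226506.02410
PV of perpetuity: 226506.02410 / (1+0.083)^5 = 152032.86292
Total PV = 17667.56909 + 152032.86292 = 169700.43201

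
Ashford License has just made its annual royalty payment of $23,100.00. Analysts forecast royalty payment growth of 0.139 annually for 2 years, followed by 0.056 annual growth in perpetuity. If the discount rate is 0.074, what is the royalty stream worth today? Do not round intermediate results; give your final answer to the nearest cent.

D_1 = 26310.90000
D_2 = 29968.11510
Terminal value at year 2: TV = D_2×(1+g_2)/(r−g_2) = 31646.32955/0.018 = 1758129.41920
P_0 = D_1/(1+r)^1 + D_2/(1+r)^2 + TV/(1+r)^2
    = 24498.04469 + 25980.70103 + 1524201.12703 = 1574679.87275

$1574679.87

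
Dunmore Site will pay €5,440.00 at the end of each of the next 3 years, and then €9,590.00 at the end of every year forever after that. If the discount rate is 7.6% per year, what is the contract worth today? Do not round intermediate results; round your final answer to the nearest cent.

€115411.59

PV of 3-year annuity: €5,440.00 × [1 − (1+0.076)^−3] / 0.076 = 14121.21350
Perpetuity value at year 3: €9,590.00 / 0.076 = 126184.21053
PV of perpetuity: 126184.21053 / (1+0.076)^3 = 101290.38011
Total PV = 14121.21350 + 101290.38011 = 115411.59361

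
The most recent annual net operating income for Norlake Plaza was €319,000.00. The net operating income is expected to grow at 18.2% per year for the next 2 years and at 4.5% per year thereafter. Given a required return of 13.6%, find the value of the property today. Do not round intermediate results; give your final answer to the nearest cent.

D_1 = 377058.00000
D_2 = 445682.55600
Terminal value at year 2: TV = D_2×(1+g_2)/(r−g_2) = 465738.27102/0.091 = 5118002.97824
P_0 = D_1/(1+r)^1 + D_2/(1+r)^2 + TV/(1+r)^2
    = 331917.25352 + 345357.56484 + 3965919.28858 = 4643194.10695

€4643194.11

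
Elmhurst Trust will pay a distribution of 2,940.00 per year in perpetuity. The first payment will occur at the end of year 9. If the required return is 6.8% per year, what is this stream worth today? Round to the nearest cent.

25542.79

Value at end of year 8: C / r = 2,940.00 / 0.068 = 43,235.2941
Discount to today: PV = 43,235.2941 / (1 + 0.068)^8 = 43,235.2941 / 1.692661 = 25,542.79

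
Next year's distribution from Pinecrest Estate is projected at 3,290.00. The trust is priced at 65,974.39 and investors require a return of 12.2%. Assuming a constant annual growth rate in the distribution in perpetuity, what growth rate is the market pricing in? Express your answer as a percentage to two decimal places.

7.21%

P = D₁/(r−g) ⇒ g = r − D₁/P = 0.122 − 3,290.00/65,974.39 = 0.072132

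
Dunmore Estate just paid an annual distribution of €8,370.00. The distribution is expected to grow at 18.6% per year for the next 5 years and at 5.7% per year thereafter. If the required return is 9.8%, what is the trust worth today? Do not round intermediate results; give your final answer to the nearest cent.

D_1 = 9926.82000
D_2 = 11773.20852
D_3 = 13963.02530
D_4 = 16560.14801
D_5 = 19640.33554
Terminal value at year 5: TV = D_5×(1+g_2)/(r−g_2) = 20759.83467/0.041 = 506337.43091
P_0 = D_1/(1+r)^1 + D_2/(1+r)^2 + D_3/(1+r)^3 + D_4/(1+r)^4 + D_5/(1+r)^5 + TV/(1+r)^5
    = 9040.81967 + 9765.40267 + 10548.05789 + 11393.43958 + 12306.57499 + 317269.50656 = 370323.80137

€370323.80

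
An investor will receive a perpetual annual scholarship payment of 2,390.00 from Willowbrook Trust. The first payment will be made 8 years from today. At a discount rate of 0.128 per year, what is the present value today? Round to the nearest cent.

Value at end of year 7: C / r = 2,390.00 / 0.128 = 18,671.8750
Discount to today: PV = 18,671.8750 / (1 + 0.128)^7 = 18,671.8750 / 2.323612 = 8,035.71

8035.71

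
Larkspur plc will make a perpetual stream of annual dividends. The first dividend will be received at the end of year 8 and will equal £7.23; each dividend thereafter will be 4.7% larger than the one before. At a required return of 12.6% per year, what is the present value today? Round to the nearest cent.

Value at end of year 7: C₁ / (r − g) = £7.23 / (0.126 − 0.047) = £91.5190
Discount to today: PV = £91.5190 / (1 + 0.126)^7 = £91.5190 / 2.294926 = £39.88

£39.88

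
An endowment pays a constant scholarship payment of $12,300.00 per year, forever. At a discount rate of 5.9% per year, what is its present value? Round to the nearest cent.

Level perpetuity: PV = C / r = $12,300.00 / 0.059 = $208,474.58

$208474.58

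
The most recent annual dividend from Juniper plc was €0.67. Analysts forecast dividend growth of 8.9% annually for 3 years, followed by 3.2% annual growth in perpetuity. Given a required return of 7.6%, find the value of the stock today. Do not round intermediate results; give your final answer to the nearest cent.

€18.35

D_1 = 0.72963
D_2 = 0.79457
D_3 = 0.86528
Terminal value at year 3: TV = D_3×(1+g_2)/(r−g_2) = 0.89297/0.044 = 20.29483
P_0 = D_1/(1+r)^1 + D_2/(1+r)^2 + D_3/(1+r)^3 + TV/(1+r)^3
    = 0.67809 + 0.68629 + 0.69458 + 16.29103 = 18.35000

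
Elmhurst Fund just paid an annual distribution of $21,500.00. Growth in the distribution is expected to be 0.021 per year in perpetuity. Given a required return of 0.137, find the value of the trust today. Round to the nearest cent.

D₁ = D₀ × (1 + g) = $21,500.00 × 1.021 = $21,951.5000
Growing perpetuity: P = D₁ / (r − g) = $21,951.5000 / (0.137 − 0.021) = $189,237.07

$189237.07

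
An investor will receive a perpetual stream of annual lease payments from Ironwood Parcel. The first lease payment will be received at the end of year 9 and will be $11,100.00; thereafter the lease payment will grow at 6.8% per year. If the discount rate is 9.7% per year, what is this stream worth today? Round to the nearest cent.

$182503.82

Value at end of year 8: C₁ / (r − g) = $11,100.00 / (0.097 − 0.068) = $382,758.6207
Discount to today: PV = $382,758.6207 / (1 + 0.097)^8 = $382,758.6207 / 2.097264 = $182,503.82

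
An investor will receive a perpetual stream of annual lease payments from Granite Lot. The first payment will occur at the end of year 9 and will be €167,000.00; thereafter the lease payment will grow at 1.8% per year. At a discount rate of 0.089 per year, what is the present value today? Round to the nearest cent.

Value at end of year 8: C₁ / (r − g) = €167,000.00 / (0.089 − 0.018) = €2,352,112.6761
Discount to today: PV = €2,352,112.6761 / (1 + 0.089)^8 = €2,352,112.6761 / 1.977985 = €1,189,145.74

€1189145.74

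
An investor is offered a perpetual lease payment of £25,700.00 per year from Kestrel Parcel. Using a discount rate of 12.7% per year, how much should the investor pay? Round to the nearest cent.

£202362.20

Level perpetuity: PV = C / r = £25,700.00 / 0.127 = £202,362.20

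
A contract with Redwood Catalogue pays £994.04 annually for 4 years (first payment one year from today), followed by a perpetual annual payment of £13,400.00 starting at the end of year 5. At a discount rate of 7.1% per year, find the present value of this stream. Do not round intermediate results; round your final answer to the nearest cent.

PV of 4-year annuity: £994.04 × [1 − (1+0.071)^−4] / 0.071 = 3359.43633
Perpetuity value at year 4: £13,400.00 / 0.071 = 188732.39437
PV of perpetuity: 188732.39437 / (1+0.071)^4 = 143446.04092
Total PV = 3359.43633 + 143446.04092 = 146805.47725

£146805.48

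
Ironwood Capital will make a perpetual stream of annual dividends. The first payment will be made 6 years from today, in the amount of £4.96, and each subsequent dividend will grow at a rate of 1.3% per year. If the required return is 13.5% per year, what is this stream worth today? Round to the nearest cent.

£21.58

Value at end of year 5: C₁ / (r − g) = £4.96 / (0.135 − 0.013) = £40.6557
Discount to today: PV = £40.6557 / (1 + 0.135)^5 = £40.6557 / 1.883559 = £21.58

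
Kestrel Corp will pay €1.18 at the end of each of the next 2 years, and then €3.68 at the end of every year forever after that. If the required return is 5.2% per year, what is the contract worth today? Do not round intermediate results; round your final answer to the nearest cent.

PV of 2-year annuity: €1.18 × [1 − (1+0.052)^−2] / 0.052 = 2.18790
Perpetuity value at year 2: €3.68 / 0.052 = 70.76923
PV of perpetuity: 70.76923 / (1+0.052)^2 = 63.94594
Total PV = 2.18790 + 63.94594 = 66.13384

€66.13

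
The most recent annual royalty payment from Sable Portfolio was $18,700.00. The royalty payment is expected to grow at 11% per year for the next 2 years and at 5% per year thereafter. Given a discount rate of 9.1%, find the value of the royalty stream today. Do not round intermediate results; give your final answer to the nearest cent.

D_1 = 20757.00000
D_2 = 23040.27000
Terminal value at year 2: TV = D_2×(1+g_2)/(r−g_2) = 24192.28350/0.041 = 590055.69512
P_0 = D_1/(1+r)^1 + D_2/(1+r)^2 + TV/(1+r)^2
    = 19025.66453 + 19357.00057 + 495728.06348 = 534110.72858

$534110.73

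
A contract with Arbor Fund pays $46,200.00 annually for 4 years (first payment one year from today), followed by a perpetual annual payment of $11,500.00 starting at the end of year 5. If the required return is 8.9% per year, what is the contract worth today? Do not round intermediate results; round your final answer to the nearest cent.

PV of 4-year annuity: $46,200.00 × [1 − (1+0.089)^−4] / 0.089 = 150004.17918
Perpetuity value at year 4: $11,500.00 / 0.089 = 129213.48315
PV of perpetuity: 129213.48315 / (1+0.089)^4 = 91874.78054
Total PV = 150004.17918 + 91874.78054 = 241878.95971

$241878.96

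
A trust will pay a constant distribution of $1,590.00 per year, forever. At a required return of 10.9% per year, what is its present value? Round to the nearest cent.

Level perpetuity: PV = C / r = $1,590.00 / 0.109 = $14,587.16

$14587.16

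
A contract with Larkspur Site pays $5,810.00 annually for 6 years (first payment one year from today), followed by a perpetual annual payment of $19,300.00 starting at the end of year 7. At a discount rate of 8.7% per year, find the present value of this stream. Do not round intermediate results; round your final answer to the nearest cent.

$160778.92

PV of 6-year annuity: $5,810.00 × [1 − (1+0.087)^−6] / 0.087 = 26297.96351
Perpetuity value at year 6: $19,300.00 / 0.087 = 221839.08046
PV of perpetuity: 221839.08046 / (1+0.087)^6 = 134480.95727
Total PV = 26297.96351 + 134480.95727 = 160778.92078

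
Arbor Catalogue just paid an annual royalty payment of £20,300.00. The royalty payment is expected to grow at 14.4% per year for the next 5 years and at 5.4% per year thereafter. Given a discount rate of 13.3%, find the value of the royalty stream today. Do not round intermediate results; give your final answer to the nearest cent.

£388738.09

D_1 = 23223.20000
D_2 = 26567.34080
D_3 = 30393.03788
D_4 = 34769.63533
D_5 = 39776.46282
Terminal value at year 5: TV = D_5×(1+g_2)/(r−g_2) = 41924.39181/0.079 = 530688.50391
P_0 = D_1/(1+r)^1 + D_2/(1+r)^2 + D_3/(1+r)^3 + D_4/(1+r)^4 + D_5/(1+r)^5 + TV/(1+r)^5
    = 20497.08738 + 20696.08823 + 20897.02112 + 21099.90482 + 21304.75827 + 284243.23056 = 388738.09037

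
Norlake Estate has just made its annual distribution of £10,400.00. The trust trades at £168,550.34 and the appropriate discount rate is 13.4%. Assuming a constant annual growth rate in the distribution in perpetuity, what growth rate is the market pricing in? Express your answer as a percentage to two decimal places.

6.81%

P = D₀(1+g)/(r−g) ⇒ P(r−g) = D₀(1+g) ⇒ g(P+D₀) = P·r − D₀
g = (P·r − D₀)/(P + D₀) = (£168,550.34×0.134 − £10,400.00) / (£168,550.34 + £10,400.00) = 0.068096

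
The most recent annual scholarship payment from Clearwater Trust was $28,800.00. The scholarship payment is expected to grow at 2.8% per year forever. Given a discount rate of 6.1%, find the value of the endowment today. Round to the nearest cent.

D₁ = D₀ × (1 + g) = $28,800.00 × 1.028 = $29,606.4000
Growing perpetuity: P = D₁ / (r − g) = $29,606.4000 / (0.061 − 0.028) = $897,163.64

$897163.64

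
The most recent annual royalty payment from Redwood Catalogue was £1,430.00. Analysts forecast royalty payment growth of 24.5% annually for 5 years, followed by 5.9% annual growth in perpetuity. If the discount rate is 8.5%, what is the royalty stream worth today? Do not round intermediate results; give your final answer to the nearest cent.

£126874.20

D_1 = 1780.35000
D_2 = 2216.53575
D_3 = 2759.58701
D_4 = 3435.68583
D_5 = 4277.42885
Terminal value at year 5: TV = D_5×(1+g_2)/(r−g_2) = 4529.79716/0.026 = 174222.96752
P_0 = D_1/(1+r)^1 + D_2/(1+r)^2 + D_3/(1+r)^3 + D_4/(1+r)^4 + D_5/(1+r)^5 + TV/(1+r)^5
    = 1640.87558 + 1882.84801 + 2160.50302 + 2479.10254 + 2844.68448 + 115866.18718 = 126874.20081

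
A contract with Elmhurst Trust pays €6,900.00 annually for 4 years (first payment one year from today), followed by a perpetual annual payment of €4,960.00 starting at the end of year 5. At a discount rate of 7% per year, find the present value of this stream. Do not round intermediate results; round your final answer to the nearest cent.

€77428.33

PV of 4-year annuity: €6,900.00 × [1 − (1+0.07)^−4] / 0.07 = 23371.75767
Perpetuity value at year 4: €4,960.00 / 0.07 = 70857.14286
PV of perpetuity: 70857.14286 / (1+0.07)^4 = 54056.57503
Total PV = 23371.75767 + 54056.57503 = 77428.33269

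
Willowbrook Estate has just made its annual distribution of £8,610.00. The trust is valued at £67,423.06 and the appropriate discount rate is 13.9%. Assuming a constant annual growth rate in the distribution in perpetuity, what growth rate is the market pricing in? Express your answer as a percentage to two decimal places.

1.00%

P = D₀(1+g)/(r−g) ⇒ P(r−g) = D₀(1+g) ⇒ g(P+D₀) = P·r − D₀
g = (P·r − D₀)/(P + D₀) = (£67,423.06×0.139 − £8,610.00) / (£67,423.06 + £8,610.00) = 0.010019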